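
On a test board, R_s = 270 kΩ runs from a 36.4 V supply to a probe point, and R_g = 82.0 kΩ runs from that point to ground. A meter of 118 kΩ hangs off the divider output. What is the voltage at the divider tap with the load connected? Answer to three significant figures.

V_out ≈ 5.53 V

The load sits in parallel with R_g: R_g‖R_L = (82.0 × 118) / (82.0 + 118) = 48.38 kΩ.
V_out = 36.4 × 48.38 / (270 + 48.38) = 36.4 × 48.38/318.4 = 5.53 V.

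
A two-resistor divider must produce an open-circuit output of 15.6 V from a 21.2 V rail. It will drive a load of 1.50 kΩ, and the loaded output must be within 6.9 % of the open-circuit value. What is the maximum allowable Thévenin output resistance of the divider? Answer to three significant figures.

R_th ≤ 111 Ω

Loading drop = R_th/(R_th + R_L) ≤ 0.0690, so R_th ≤ R_L · ε/(1−ε) = 1.50 kΩ × 0.0690/0.9310 = 111 Ω.
(Any R1, R2 with R2/(R1+R2) = 0.736 and R1‖R2 ≤ 111 Ω will meet the spec.)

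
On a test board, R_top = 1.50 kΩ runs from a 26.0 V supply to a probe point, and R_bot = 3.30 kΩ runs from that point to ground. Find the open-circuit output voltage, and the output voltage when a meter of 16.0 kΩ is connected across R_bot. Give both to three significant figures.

Open-circuit: V = 26.0 × 3.30/(1.50 + 3.30) = 17.9 V.
With the load, R_bot becomes R_bot‖R_L = 2.736 kΩ, so V = 26.0 × 2.736/4.236 = 16.8 V.

Unloaded: 17.9 V; loaded: 16.8 V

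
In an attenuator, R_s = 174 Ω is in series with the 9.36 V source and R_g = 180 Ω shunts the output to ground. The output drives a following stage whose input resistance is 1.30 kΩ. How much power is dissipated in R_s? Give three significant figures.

Total resistance from the source is R_s + (R_g‖R_L) = 332.1 Ω, so I = 9.36/332.1 Ω = 28.18 mA.
P = I²·R_s = (28.18 mA)² × 174 Ω = 138 mW.

P ≈ 138 mW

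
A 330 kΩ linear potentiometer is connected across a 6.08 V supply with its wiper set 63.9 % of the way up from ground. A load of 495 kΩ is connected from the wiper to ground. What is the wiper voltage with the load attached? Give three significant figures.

V ≈ 3.37 V

The wiper splits the pot into (1−α)R = 119.1 kΩ above and αR = 210.9 kΩ below.
Lower section ‖ load = 147.9 kΩ.
V_wiper = 6.08 × 147.9/(119.1 + 147.9) = 3.37 V.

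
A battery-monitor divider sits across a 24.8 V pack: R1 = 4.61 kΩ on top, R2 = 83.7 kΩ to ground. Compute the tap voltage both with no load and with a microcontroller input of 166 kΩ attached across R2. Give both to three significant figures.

Open-circuit: V = 24.8 × 83.7/(4.61 + 83.7) = 23.5 V.
With the load, R2 becomes R2‖R_L = 55.64 kΩ, so V = 24.8 × 55.64/60.25 = 22.9 V.

Unloaded: 23.5 V; loaded: 22.9 V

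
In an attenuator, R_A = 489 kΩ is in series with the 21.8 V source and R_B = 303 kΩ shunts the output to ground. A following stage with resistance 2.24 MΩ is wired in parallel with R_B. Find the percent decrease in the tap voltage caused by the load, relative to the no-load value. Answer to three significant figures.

The divider's output (Thévenin) resistance is R_A‖R_B = 187.1 kΩ.
Fractional drop under load = R_th/(R_th + R_L) = 187.1 / (187.1 + 2240) = 0.07708.
So the output falls by 7.71 %.

7.71 %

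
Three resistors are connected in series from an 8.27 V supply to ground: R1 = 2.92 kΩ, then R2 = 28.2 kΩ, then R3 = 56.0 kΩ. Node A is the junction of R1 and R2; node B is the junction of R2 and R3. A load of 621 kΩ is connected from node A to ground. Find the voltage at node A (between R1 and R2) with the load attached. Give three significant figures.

Below node A the series string R2+R3 = 84.20 kΩ sits in parallel with the 621 kΩ load: 74.15 kΩ.
V_A = 8.27 × 74.15/(2.92 + 74.15) = 7.96 V.

V ≈ 7.96 V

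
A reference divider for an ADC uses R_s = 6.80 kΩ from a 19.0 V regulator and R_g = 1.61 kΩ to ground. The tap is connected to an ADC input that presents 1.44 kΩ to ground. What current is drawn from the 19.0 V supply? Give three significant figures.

I ≈ 2.51 mA

R_g‖R_L = 0.7601 kΩ, so the source sees R_s + R_g‖R_L = 7.560 kΩ.
I = 19.0 V / 7.560 kΩ = 2.51 mA.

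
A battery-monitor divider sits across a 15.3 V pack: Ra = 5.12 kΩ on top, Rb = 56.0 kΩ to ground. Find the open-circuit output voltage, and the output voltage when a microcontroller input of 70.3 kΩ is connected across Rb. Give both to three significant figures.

Open-circuit: V = 15.3 × 56.0/(5.12 + 56.0) = 14.0 V.
With the load, Rb becomes Rb‖R_L = 31.17 kΩ, so V = 15.3 × 31.17/36.29 = 13.1 V.

Unloaded: 14.0 V; loaded: 13.1 V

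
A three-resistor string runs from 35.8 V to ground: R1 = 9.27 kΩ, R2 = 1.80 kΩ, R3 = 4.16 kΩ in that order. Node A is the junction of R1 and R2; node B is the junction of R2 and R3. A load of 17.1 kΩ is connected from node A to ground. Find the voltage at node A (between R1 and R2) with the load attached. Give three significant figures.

Below node A the series string R2+R3 = 5.960 kΩ sits in parallel with the 17.1 kΩ load: 4.420 kΩ.
V_A = 35.8 × 4.420/(9.27 + 4.420) = 11.6 V.

V ≈ 11.6 V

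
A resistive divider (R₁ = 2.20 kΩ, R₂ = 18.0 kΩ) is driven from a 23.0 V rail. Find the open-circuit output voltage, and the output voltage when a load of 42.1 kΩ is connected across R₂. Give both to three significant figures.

Unloaded: 20.5 V; loaded: 19.6 V

Open-circuit: V = 23.0 × 18.0/(2.20 + 18.0) = 20.5 V.
With the load, R₂ becomes R₂‖R_L = 12.61 kΩ, so V = 23.0 × 12.61/14.81 = 19.6 V.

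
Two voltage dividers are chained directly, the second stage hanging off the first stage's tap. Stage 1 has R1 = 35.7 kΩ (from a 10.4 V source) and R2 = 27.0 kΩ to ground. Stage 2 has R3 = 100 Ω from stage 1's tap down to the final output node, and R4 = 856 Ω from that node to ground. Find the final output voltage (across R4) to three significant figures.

V_out ≈ 0.235 V

Stage 2 presents R3+R4 = 956.0 Ω as a load on stage 1's tap.
Stage 1's lower leg becomes R2‖(R3+R4) = 923.3 Ω, so V_mid = 10.4 × 923.3/36620 = 0.2622 V.
Stage 2 is itself unloaded: V_out = V_mid × R4/(R3+R4) = 0.2622 × 856/956.0 = 0.235 V.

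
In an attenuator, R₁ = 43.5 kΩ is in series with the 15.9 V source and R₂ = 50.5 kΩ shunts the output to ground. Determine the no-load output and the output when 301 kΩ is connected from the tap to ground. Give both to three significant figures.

Open-circuit: V = 15.9 × 50.5/(43.5 + 50.5) = 8.54 V.
With the load, R₂ becomes R₂‖R_L = 43.24 kΩ, so V = 15.9 × 43.24/86.74 = 7.93 V.

Unloaded: 8.54 V; loaded: 7.93 V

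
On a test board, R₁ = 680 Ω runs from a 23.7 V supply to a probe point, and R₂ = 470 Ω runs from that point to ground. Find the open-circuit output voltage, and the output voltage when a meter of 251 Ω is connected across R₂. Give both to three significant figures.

Open-circuit: V = 23.7 × 470/(680 + 470) = 9.69 V.
With the load, R₂ becomes R₂‖R_L = 163.6 Ω, so V = 23.7 × 163.6/843.6 = 4.60 V.

Unloaded: 9.69 V; loaded: 4.60 V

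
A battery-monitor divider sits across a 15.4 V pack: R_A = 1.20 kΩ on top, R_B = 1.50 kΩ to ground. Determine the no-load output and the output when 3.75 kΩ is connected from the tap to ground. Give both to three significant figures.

Unloaded: 8.56 V; loaded: 7.26 V

Open-circuit: V = 15.4 × 1.50/(1.20 + 1.50) = 8.56 V.
With the load, R_B becomes R_B‖R_L = 1.071 kΩ, so V = 15.4 × 1.071/2.271 = 7.26 V.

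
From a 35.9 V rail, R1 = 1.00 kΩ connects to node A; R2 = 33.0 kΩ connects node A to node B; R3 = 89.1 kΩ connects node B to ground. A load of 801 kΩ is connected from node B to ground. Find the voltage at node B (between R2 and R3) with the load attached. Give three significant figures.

V ≈ 25.2 V

At node B, R3 is in parallel with the load: R3‖R_L = 80.18 kΩ.
Below node A the resistance is R2 + (R3‖R_L) = 113.2 kΩ, so V_A = 35.9 × 113.2/114.2 = 35.59 V.
Then V_B = V_A × (R3‖R_L)/(R2 + R3‖R_L) = 35.59 × 80.18/113.2 = 25.2 V.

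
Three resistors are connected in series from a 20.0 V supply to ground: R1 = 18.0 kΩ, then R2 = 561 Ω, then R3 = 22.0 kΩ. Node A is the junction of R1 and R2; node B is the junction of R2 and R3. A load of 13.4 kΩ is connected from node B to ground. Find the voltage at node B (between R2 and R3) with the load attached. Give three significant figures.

At node B, R3 is in parallel with the load: R3‖R_L = 8328 Ω.
Below node A the resistance is R2 + (R3‖R_L) = 8889 Ω, so V_A = 20.0 × 8889/26890 = 6.611 V.
Then V_B = V_A × (R3‖R_L)/(R2 + R3‖R_L) = 6.611 × 8328/8889 = 6.19 V.

V ≈ 6.19 V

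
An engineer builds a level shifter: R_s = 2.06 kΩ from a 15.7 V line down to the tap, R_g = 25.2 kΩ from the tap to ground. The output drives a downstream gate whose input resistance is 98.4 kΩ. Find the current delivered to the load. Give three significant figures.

I_L ≈ 0.145 mA

R_g‖R_L = 20.06 kΩ; V_out = 15.7 × 20.06/22.12 = 14.24 V.
I_L = V_out / R_L = 14.24 / 98.4 kΩ = 0.145 mA.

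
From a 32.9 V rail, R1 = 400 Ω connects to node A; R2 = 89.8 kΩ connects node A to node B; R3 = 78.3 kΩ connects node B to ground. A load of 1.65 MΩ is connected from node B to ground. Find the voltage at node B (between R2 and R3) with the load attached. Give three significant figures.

At node B, R3 is in parallel with the load: R3‖R_L = 74750 Ω.
Below node A the resistance is R2 + (R3‖R_L) = 164600 Ω, so V_A = 32.9 × 164600/165000 = 32.82 V.
Then V_B = V_A × (R3‖R_L)/(R2 + R3‖R_L) = 32.82 × 74750/164600 = 14.9 V.

V ≈ 14.9 V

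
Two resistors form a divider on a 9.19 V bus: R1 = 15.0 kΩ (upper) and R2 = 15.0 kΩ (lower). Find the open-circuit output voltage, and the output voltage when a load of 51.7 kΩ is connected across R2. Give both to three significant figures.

Open-circuit: V = 9.19 × 15.0/(15.0 + 15.0) = 4.59 V.
With the load, R2 becomes R2‖R_L = 11.63 kΩ, so V = 9.19 × 11.63/26.63 = 4.01 V.

Unloaded: 4.59 V; loaded: 4.01 V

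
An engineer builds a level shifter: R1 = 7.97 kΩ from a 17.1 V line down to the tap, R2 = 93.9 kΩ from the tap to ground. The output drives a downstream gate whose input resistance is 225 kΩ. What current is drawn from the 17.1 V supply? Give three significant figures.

R2‖R_L = 66.25 kΩ, so the source sees R1 + R2‖R_L = 74.22 kΩ.
I = 17.1 V / 74.22 kΩ = 0.230 mA.

I ≈ 0.230 mA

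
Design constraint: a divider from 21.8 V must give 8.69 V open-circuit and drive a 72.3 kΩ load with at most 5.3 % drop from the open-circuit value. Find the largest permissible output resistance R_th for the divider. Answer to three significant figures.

R_th ≤ 4.05 kΩ

Loading drop = R_th/(R_th + R_L) ≤ 0.0530, so R_th ≤ R_L · ε/(1−ε) = 72.3 kΩ × 0.0530/0.9470 = 4.05 kΩ.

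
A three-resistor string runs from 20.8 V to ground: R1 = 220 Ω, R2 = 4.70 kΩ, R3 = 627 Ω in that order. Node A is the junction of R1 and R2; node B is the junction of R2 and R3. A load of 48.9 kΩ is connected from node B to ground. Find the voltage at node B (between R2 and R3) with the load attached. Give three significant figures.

At node B, R3 is in parallel with the load: R3‖R_L = 619.1 Ω.
Below node A the resistance is R2 + (R3‖R_L) = 5319 Ω, so V_A = 20.8 × 5319/5539 = 19.97 V.
Then V_B = V_A × (R3‖R_L)/(R2 + R3‖R_L) = 19.97 × 619.1/5319 = 2.32 V.

V ≈ 2.32 V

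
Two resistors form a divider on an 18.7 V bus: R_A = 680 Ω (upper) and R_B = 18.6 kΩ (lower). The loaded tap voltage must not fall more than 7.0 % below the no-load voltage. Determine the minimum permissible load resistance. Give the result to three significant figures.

R_L(min) ≈ 8.72 kΩ

Output resistance R_th = R_A‖R_B = (680 × 18600)/19280 = 656.0 Ω.
The fractional drop is R_th/(R_th + R_L); requiring this ≤ 0.0700 gives R_L ≥ R_th(1/0.0700 − 1) = 656.0 × 13.29 = 8.72 kΩ.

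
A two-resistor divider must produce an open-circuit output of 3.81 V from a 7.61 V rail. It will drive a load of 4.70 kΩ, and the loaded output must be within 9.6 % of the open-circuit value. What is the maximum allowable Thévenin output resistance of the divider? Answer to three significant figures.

Loading drop = R_th/(R_th + R_L) ≤ 0.0960, so R_th ≤ R_L · ε/(1−ε) = 4.70 kΩ × 0.0960/0.9040 = 499 Ω.

R_th ≤ 499 Ω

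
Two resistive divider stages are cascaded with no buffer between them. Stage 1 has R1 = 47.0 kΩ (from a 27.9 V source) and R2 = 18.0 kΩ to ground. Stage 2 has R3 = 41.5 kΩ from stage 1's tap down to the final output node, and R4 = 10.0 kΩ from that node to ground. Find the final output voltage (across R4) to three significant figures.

Stage 2 presents R3+R4 = 51.50 kΩ as a load on stage 1's tap.
Stage 1's lower leg becomes R2‖(R3+R4) = 13.34 kΩ, so V_mid = 27.9 × 13.34/60.34 = 6.167 V.
Stage 2 is itself unloaded: V_out = V_mid × R4/(R3+R4) = 6.167 × 10.0/51.50 = 1.20 V.

V_out ≈ 1.20 V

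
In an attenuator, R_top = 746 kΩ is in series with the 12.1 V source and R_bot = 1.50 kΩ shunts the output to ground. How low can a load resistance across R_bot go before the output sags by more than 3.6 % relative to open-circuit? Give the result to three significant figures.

R_L(min) ≈ 40.1 kΩ

Output resistance R_th = R_top‖R_bot = (746 × 1.50)/747.5 = 1.497 kΩ.
The fractional drop is R_th/(R_th + R_L); requiring this ≤ 0.0360 gives R_L ≥ R_th(1/0.0360 − 1) = 1.497 × 26.78 = 40.1 kΩ.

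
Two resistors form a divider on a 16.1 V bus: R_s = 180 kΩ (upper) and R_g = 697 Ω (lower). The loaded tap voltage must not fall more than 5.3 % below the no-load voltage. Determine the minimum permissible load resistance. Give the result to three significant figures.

R_L(min) ≈ 12.4 kΩ

Output resistance R_th = R_s‖R_g = (180000 × 697)/180700 = 694.3 Ω.
The fractional drop is R_th/(R_th + R_L); requiring this ≤ 0.0530 gives R_L ≥ R_th(1/0.0530 − 1) = 694.3 × 17.87 = 12.4 kΩ.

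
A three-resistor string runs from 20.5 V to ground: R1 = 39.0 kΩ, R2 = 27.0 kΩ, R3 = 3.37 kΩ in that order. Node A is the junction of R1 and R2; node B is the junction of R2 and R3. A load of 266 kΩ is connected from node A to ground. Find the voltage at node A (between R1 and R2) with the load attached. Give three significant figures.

V ≈ 8.43 V

Below node A the series string R2+R3 = 30.37 kΩ sits in parallel with the 266 kΩ load: 27.26 kΩ.
V_A = 20.5 × 27.26/(39.0 + 27.26) = 8.43 V.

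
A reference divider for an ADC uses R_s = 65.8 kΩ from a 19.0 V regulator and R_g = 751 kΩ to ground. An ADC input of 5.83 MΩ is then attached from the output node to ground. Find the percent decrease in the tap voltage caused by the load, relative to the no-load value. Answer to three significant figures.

The divider's output (Thévenin) resistance is R_s‖R_g = 60.50 kΩ.
Fractional drop under load = R_th/(R_th + R_L) = 60.50 / (60.50 + 5830) = 0.01027.
So the output falls by 1.03 %.

1.03 %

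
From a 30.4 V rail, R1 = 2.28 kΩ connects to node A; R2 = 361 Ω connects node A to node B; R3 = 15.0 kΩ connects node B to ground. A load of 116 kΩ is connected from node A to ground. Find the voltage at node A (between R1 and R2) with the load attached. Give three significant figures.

V ≈ 26.0 V

Below node A the series string R2+R3 = 15360 Ω sits in parallel with the 116000 Ω load: 13560 Ω.
V_A = 30.4 × 13560/(2280 + 13560) = 26.0 V.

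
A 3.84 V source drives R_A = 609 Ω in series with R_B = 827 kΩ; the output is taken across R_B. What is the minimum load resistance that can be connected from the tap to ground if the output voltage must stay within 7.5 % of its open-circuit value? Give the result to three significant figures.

R_L(min) ≈ 7.51 kΩ

Output resistance R_th = R_A‖R_B = (609 × 827000)/827600 = 608.6 Ω.
The fractional drop is R_th/(R_th + R_L); requiring this ≤ 0.0750 gives R_L ≥ R_th(1/0.0750 − 1) = 608.6 × 12.33 = 7.51 kΩ.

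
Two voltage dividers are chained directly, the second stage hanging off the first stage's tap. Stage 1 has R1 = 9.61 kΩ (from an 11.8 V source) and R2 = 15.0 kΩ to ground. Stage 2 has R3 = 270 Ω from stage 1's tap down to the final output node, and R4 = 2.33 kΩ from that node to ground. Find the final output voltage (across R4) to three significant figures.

Stage 2 presents R3+R4 = 2600 Ω as a load on stage 1's tap.
Stage 1's lower leg becomes R2‖(R3+R4) = 2216 Ω, so V_mid = 11.8 × 2216/11830 = 2.211 V.
Stage 2 is itself unloaded: V_out = V_mid × R4/(R3+R4) = 2.211 × 2330/2600 = 1.98 V.

V_out ≈ 1.98 V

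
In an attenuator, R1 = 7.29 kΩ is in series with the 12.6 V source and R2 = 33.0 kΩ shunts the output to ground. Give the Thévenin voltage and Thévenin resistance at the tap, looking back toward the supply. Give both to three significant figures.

V_th = 10.3 V, R_th = 5.97 kΩ

V_th is the open-circuit tap voltage: 12.6 × 33.0/(7.29 + 33.0) = 10.3 V.
With the supply zeroed, R1 and R2 appear in parallel from the tap: R_th = R1‖R2 = (7.29 × 33.0)/40.29 = 5.97 kΩ.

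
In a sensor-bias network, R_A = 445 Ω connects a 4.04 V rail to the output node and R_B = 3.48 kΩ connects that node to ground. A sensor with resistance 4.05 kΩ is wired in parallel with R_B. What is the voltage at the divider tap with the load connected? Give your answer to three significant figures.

The load sits in parallel with R_B: R_B‖R_L = (3480 × 4050) / (3480 + 4050) = 1872 Ω.
V_out = 4.04 × 1872 / (445 + 1872) = 4.04 × 1872/2317 = 3.26 V.

V_out ≈ 3.26 V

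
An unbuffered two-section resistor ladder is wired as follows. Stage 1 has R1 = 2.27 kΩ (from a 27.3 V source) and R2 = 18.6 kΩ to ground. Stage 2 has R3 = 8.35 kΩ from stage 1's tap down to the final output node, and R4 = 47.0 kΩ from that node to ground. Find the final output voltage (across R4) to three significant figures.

V_out ≈ 19.9 V

Stage 2 presents R3+R4 = 55.35 kΩ as a load on stage 1's tap.
Stage 1's lower leg becomes R2‖(R3+R4) = 13.92 kΩ, so V_mid = 27.3 × 13.92/16.19 = 23.47 V.
Stage 2 is itself unloaded: V_out = V_mid × R4/(R3+R4) = 23.47 × 47.0/55.35 = 19.9 V.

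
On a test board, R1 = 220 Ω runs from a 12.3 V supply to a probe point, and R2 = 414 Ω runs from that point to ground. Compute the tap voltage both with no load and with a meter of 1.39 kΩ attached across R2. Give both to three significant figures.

Unloaded: 8.03 V; loaded: 7.28 V

Open-circuit: V = 12.3 × 414/(220 + 414) = 8.03 V.
With the load, R2 becomes R2‖R_L = 319.0 Ω, so V = 12.3 × 319.0/539.0 = 7.28 V.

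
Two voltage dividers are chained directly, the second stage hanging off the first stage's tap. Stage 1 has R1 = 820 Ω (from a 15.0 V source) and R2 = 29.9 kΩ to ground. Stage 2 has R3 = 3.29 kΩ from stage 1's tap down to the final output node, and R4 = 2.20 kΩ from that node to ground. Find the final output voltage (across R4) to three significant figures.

V_out ≈ 5.11 V

Stage 2 presents R3+R4 = 5490 Ω as a load on stage 1's tap.
Stage 1's lower leg becomes R2‖(R3+R4) = 4638 Ω, so V_mid = 15.0 × 4638/5458 = 12.75 V.
Stage 2 is itself unloaded: V_out = V_mid × R4/(R3+R4) = 12.75 × 2200/5490 = 5.11 V.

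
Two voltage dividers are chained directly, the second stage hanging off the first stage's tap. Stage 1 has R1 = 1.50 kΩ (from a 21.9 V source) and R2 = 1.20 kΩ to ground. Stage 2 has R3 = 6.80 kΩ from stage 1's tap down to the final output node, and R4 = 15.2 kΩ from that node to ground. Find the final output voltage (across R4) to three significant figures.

Stage 2 presents R3+R4 = 22.00 kΩ as a load on stage 1's tap.
Stage 1's lower leg becomes R2‖(R3+R4) = 1.138 kΩ, so V_mid = 21.9 × 1.138/2.638 = 9.447 V.
Stage 2 is itself unloaded: V_out = V_mid × R4/(R3+R4) = 9.447 × 15.2/22.00 = 6.53 V.

V_out ≈ 6.53 V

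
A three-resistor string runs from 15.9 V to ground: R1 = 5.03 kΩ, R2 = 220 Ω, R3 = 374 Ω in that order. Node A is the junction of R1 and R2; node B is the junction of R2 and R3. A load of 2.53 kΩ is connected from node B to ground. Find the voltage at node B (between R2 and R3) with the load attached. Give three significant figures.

At node B, R3 is in parallel with the load: R3‖R_L = 325.8 Ω.
Below node A the resistance is R2 + (R3‖R_L) = 545.8 Ω, so V_A = 15.9 × 545.8/5576 = 1.556 V.
Then V_B = V_A × (R3‖R_L)/(R2 + R3‖R_L) = 1.556 × 325.8/545.8 = 0.929 V.

V ≈ 0.929 V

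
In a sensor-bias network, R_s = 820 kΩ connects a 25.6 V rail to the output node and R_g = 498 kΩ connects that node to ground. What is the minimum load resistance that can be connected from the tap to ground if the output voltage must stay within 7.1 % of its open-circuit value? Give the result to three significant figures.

R_L(min) ≈ 4.05 MΩ

Output resistance R_th = R_s‖R_g = (820 × 498)/1318 = 309.8 kΩ.
The fractional drop is R_th/(R_th + R_L); requiring this ≤ 0.0710 gives R_L ≥ R_th(1/0.0710 − 1) = 309.8 × 13.08 = 4.05 MΩ.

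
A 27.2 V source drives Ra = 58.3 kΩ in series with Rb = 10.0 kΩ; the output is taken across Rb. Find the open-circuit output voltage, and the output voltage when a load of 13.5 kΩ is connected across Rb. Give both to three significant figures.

Open-circuit: V = 27.2 × 10.0/(58.3 + 10.0) = 3.98 V.
With the load, Rb becomes Rb‖R_L = 5.745 kΩ, so V = 27.2 × 5.745/64.04 = 2.44 V.

Unloaded: 3.98 V; loaded: 2.44 V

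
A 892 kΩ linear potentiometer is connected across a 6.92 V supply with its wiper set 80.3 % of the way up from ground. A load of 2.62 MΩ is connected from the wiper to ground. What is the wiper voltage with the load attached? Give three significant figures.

V ≈ 5.27 V

The wiper splits the pot into (1−α)R = 175.7 kΩ above and αR = 716.3 kΩ below.
Lower section ‖ load = 562.5 kΩ.
V_wiper = 6.92 × 562.5/(175.7 + 562.5) = 5.27 V.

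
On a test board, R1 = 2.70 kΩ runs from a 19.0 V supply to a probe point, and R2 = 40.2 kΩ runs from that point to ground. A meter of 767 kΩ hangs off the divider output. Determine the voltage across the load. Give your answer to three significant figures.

The load sits in parallel with R2: R2‖R_L = (40.2 × 767) / (40.2 + 767) = 38.20 kΩ.
V_out = 19.0 × 38.20 / (2.70 + 38.20) = 19.0 × 38.20/40.90 = 17.7 V.

V_out ≈ 17.7 V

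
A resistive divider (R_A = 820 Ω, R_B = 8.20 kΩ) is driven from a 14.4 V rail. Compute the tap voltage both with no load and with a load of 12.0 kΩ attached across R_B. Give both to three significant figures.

Open-circuit: V = 14.4 × 8200/(820 + 8200) = 13.1 V.
With the load, R_B becomes R_B‖R_L = 4871 Ω, so V = 14.4 × 4871/5691 = 12.3 V.

Unloaded: 13.1 V; loaded: 12.3 V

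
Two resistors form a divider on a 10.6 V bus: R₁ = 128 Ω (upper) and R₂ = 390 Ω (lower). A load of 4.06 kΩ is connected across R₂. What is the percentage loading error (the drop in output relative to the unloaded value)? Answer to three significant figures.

2.32 %

The divider's output (Thévenin) resistance is R₁‖R₂ = 96.37 Ω.
Fractional drop under load = R_th/(R_th + R_L) = 96.37 / (96.37 + 4060) = 0.02319.
So the output falls by 2.32 %.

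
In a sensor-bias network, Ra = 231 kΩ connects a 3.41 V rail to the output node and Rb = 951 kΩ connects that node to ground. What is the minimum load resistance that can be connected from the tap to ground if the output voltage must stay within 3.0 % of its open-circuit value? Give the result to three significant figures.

Output resistance R_th = Ra‖Rb = (231 × 951)/1182 = 185.9 kΩ.
The fractional drop is R_th/(R_th + R_L); requiring this ≤ 0.0300 gives R_L ≥ R_th(1/0.0300 − 1) = 185.9 × 32.33 = 6.01 MΩ.

R_L(min) ≈ 6.01 MΩ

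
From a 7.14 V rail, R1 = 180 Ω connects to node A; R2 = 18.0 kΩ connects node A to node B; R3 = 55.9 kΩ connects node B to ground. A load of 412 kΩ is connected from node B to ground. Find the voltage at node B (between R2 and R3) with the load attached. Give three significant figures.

At node B, R3 is in parallel with the load: R3‖R_L = 49220 Ω.
Below node A the resistance is R2 + (R3‖R_L) = 67220 Ω, so V_A = 7.14 × 67220/67400 = 7.121 V.
Then V_B = V_A × (R3‖R_L)/(R2 + R3‖R_L) = 7.121 × 49220/67220 = 5.21 V.

V ≈ 5.21 V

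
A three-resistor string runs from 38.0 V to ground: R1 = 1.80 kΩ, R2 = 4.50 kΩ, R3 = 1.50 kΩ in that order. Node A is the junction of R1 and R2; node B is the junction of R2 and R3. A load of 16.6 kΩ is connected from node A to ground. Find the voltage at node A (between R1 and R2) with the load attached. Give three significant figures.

V ≈ 27.0 V

Below node A the series string R2+R3 = 6.000 kΩ sits in parallel with the 16.6 kΩ load: 4.407 kΩ.
V_A = 38.0 × 4.407/(1.80 + 4.407) = 27.0 V.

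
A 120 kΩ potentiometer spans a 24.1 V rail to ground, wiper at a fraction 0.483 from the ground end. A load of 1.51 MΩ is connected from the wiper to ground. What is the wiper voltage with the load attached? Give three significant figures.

The wiper splits the pot into (1−α)R = 62.04 kΩ above and αR = 57.96 kΩ below.
Lower section ‖ load = 55.82 kΩ.
V_wiper = 24.1 × 55.82/(62.04 + 55.82) = 11.4 V.

V ≈ 11.4 V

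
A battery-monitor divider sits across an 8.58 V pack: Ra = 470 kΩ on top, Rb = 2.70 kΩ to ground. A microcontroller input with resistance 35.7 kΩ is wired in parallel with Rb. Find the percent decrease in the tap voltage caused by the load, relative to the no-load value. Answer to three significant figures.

6.99 %

The divider's output (Thévenin) resistance is Ra‖Rb = 2.685 kΩ.
Fractional drop under load = R_th/(R_th + R_L) = 2.685 / (2.685 + 35.7) = 0.06994.
So the output falls by 6.99 %.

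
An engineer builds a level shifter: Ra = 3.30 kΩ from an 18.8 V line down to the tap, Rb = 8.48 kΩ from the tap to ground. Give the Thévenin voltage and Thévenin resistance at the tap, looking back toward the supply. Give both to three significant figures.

V_th = 13.5 V, R_th = 2.38 kΩ

V_th is the open-circuit tap voltage: 18.8 × 8.48/(3.30 + 8.48) = 13.5 V.
With the supply zeroed, Ra and Rb appear in parallel from the tap: R_th = Ra‖Rb = (3.30 × 8.48)/11.78 = 2.38 kΩ.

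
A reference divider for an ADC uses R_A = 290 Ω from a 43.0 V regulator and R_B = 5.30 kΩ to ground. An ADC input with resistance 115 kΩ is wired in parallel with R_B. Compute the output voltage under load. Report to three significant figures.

V_out ≈ 40.7 V

The load sits in parallel with R_B: R_B‖R_L = (5300 × 115000) / (5300 + 115000) = 5067 Ω.
V_out = 43.0 × 5067 / (290 + 5067) = 43.0 × 5067/5357 = 40.7 V.
(Unloaded it would have been 40.8 V.)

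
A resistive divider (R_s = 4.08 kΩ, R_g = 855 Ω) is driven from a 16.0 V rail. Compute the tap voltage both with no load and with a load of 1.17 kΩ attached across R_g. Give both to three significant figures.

Unloaded: 2.77 V; loaded: 1.73 V

Open-circuit: V = 16.0 × 855/(4080 + 855) = 2.77 V.
With the load, R_g becomes R_g‖R_L = 494.0 Ω, so V = 16.0 × 494.0/4574 = 1.73 V.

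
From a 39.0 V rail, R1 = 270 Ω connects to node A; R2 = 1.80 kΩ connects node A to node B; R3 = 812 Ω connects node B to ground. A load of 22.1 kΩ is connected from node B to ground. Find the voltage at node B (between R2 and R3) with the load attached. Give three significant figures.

At node B, R3 is in parallel with the load: R3‖R_L = 783.2 Ω.
Below node A the resistance is R2 + (R3‖R_L) = 2583 Ω, so V_A = 39.0 × 2583/2853 = 35.31 V.
Then V_B = V_A × (R3‖R_L)/(R2 + R3‖R_L) = 35.31 × 783.2/2583 = 10.7 V.

V ≈ 10.7 V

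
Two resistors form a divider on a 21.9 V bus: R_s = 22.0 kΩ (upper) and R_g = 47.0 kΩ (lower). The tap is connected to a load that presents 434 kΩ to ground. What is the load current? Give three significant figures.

I_L ≈ 0.0332 mA

R_g‖R_L = 42.41 kΩ; V_out = 21.9 × 42.41/64.41 = 14.42 V.
I_L = V_out / R_L = 14.42 / 434 kΩ = 0.0332 mA.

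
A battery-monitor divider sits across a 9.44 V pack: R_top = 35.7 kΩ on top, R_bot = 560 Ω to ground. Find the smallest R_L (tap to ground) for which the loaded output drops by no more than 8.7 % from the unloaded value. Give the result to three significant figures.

R_L(min) ≈ 5.79 kΩ

Output resistance R_th = R_top‖R_bot = (35700 × 560)/36260 = 551.4 Ω.
The fractional drop is R_th/(R_th + R_L); requiring this ≤ 0.0870 gives R_L ≥ R_th(1/0.0870 − 1) = 551.4 × 10.49 = 5.79 kΩ.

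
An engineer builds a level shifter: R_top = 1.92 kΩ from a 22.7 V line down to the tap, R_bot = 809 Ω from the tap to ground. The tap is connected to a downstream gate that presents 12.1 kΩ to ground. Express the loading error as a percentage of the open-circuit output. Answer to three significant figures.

The divider's output (Thévenin) resistance is R_top‖R_bot = 569.2 Ω.
Fractional drop under load = R_th/(R_th + R_L) = 569.2 / (569.2 + 12100) = 0.04493.
So the output falls by 4.49 %.

4.49 %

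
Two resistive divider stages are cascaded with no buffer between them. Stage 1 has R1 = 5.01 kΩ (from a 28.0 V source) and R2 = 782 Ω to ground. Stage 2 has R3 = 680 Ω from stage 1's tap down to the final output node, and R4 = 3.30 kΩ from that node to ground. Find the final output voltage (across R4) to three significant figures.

Stage 2 presents R3+R4 = 3980 Ω as a load on stage 1's tap.
Stage 1's lower leg becomes R2‖(R3+R4) = 653.6 Ω, so V_mid = 28.0 × 653.6/5664 = 3.231 V.
Stage 2 is itself unloaded: V_out = V_mid × R4/(R3+R4) = 3.231 × 3300/3980 = 2.68 V.

V_out ≈ 2.68 V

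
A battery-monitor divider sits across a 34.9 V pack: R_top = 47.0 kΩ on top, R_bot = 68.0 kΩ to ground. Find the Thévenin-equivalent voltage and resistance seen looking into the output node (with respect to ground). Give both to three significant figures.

V_th = 20.6 V, R_th = 27.8 kΩ

V_th is the open-circuit tap voltage: 34.9 × 68.0/(47.0 + 68.0) = 20.6 V.
With the supply zeroed, R_top and R_bot appear in parallel from the tap: R_th = R_top‖R_bot = (47.0 × 68.0)/115.0 = 27.8 kΩ.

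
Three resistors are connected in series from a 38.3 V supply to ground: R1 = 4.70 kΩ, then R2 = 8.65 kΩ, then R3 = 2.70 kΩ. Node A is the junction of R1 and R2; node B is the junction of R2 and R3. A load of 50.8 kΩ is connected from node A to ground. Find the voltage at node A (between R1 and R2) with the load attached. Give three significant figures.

V ≈ 25.4 V

Below node A the series string R2+R3 = 11.35 kΩ sits in parallel with the 50.8 kΩ load: 9.277 kΩ.
V_A = 38.3 × 9.277/(4.70 + 9.277) = 25.4 V.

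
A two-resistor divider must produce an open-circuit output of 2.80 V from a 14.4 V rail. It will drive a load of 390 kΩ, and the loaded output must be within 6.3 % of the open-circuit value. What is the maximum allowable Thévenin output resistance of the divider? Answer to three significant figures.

R_th ≤ 26.2 kΩ

Loading drop = R_th/(R_th + R_L) ≤ 0.0630, so R_th ≤ R_L · ε/(1−ε) = 390 kΩ × 0.0630/0.9370 = 26.2 kΩ.
(Any R1, R2 with R2/(R1+R2) = 0.194 and R1‖R2 ≤ 26.2 kΩ will meet the spec.)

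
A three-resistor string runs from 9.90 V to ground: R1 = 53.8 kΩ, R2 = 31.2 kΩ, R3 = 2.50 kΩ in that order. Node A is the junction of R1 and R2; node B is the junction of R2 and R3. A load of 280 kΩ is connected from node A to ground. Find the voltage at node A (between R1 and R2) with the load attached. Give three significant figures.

Below node A the series string R2+R3 = 33.70 kΩ sits in parallel with the 280 kΩ load: 30.08 kΩ.
V_A = 9.90 × 30.08/(53.8 + 30.08) = 3.55 V.

V ≈ 3.55 V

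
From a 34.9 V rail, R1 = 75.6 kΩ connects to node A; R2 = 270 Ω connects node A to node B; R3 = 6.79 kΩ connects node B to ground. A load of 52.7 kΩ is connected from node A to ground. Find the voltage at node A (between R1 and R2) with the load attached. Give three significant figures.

Below node A the series string R2+R3 = 7060 Ω sits in parallel with the 52700 Ω load: 6226 Ω.
V_A = 34.9 × 6226/(75600 + 6226) = 2.66 V.

V ≈ 2.66 V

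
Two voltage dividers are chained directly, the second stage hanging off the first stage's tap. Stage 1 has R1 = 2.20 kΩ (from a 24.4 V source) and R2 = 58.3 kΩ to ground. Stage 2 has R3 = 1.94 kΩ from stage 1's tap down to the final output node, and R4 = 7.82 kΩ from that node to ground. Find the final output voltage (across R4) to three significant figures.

Stage 2 presents R3+R4 = 9.760 kΩ as a load on stage 1's tap.
Stage 1's lower leg becomes R2‖(R3+R4) = 8.360 kΩ, so V_mid = 24.4 × 8.360/10.56 = 19.32 V.
Stage 2 is itself unloaded: V_out = V_mid × R4/(R3+R4) = 19.32 × 7.82/9.760 = 15.5 V.

V_out ≈ 15.5 V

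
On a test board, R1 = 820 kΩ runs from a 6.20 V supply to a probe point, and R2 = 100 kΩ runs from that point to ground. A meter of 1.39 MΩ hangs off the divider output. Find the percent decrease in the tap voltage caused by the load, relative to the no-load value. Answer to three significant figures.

The divider's output (Thévenin) resistance is R1‖R2 = 89.13 kΩ.
Fractional drop under load = R_th/(R_th + R_L) = 89.13 / (89.13 + 1390) = 0.06026.
So the output falls by 6.03 %.

6.03 %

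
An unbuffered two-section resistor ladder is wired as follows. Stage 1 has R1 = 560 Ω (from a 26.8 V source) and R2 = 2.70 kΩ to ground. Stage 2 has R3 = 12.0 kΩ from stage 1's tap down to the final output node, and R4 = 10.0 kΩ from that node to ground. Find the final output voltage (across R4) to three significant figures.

Stage 2 presents R3+R4 = 22000 Ω as a load on stage 1's tap.
Stage 1's lower leg becomes R2‖(R3+R4) = 2405 Ω, so V_mid = 26.8 × 2405/2965 = 21.74 V.
Stage 2 is itself unloaded: V_out = V_mid × R4/(R3+R4) = 21.74 × 10000/22000 = 9.88 V.

V_out ≈ 9.88 V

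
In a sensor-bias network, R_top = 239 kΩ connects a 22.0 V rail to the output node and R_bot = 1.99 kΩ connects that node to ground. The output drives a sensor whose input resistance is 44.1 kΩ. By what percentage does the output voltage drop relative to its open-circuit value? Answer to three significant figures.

4.28 %

The divider's output (Thévenin) resistance is R_top‖R_bot = 1.974 kΩ.
Fractional drop under load = R_th/(R_th + R_L) = 1.974 / (1.974 + 44.1) = 0.04284.
So the output falls by 4.28 %.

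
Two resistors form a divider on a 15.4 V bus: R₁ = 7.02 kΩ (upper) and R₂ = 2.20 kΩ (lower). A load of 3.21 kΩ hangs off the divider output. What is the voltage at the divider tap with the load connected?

The load sits in parallel with R₂: R₂‖R_L = (2.20 × 3.21) / (2.20 + 3.21) = 1.305 kΩ.
V_out = 15.4 × 1.305 / (7.02 + 1.305) = 15.4 × 1.305/8.325 = 2.41 V.
(Unloaded it would have been 3.67 V.)

V_out ≈ 2.41 V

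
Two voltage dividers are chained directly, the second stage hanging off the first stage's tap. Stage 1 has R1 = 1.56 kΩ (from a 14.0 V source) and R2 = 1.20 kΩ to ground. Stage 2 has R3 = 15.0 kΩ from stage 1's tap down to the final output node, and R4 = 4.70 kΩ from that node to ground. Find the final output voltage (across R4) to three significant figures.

Stage 2 presents R3+R4 = 19.70 kΩ as a load on stage 1's tap.
Stage 1's lower leg becomes R2‖(R3+R4) = 1.131 kΩ, so V_mid = 14.0 × 1.131/2.691 = 5.884 V.
Stage 2 is itself unloaded: V_out = V_mid × R4/(R3+R4) = 5.884 × 4.70/19.70 = 1.40 V.

V_out ≈ 1.40 V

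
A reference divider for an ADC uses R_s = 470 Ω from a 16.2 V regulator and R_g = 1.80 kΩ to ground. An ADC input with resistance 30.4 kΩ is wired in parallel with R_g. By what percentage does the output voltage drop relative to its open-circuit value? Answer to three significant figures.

The divider's output (Thévenin) resistance is R_s‖R_g = 372.7 Ω.
Fractional drop under load = R_th/(R_th + R_L) = 372.7 / (372.7 + 30400) = 0.01211.
So the output falls by 1.21 %.

1.21 %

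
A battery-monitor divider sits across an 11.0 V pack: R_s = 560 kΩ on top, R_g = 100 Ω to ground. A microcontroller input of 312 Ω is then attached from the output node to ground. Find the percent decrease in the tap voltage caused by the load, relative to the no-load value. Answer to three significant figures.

The divider's output (Thévenin) resistance is R_s‖R_g = 99.98 Ω.
Fractional drop under load = R_th/(R_th + R_L) = 99.98 / (99.98 + 312) = 0.2427.
So the output falls by 24.3 %.

24.3 %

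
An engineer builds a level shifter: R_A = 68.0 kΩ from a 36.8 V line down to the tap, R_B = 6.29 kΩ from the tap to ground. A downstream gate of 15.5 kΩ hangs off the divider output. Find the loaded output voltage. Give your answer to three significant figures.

V_out ≈ 2.27 V

The load sits in parallel with R_B: R_B‖R_L = (6.29 × 15.5) / (6.29 + 15.5) = 4.474 kΩ.
V_out = 36.8 × 4.474 / (68.0 + 4.474) = 36.8 × 4.474/72.47 = 2.27 V.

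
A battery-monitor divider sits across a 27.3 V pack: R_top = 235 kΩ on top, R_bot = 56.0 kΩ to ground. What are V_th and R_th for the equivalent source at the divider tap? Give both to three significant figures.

V_th = 5.25 V, R_th = 45.2 kΩ

V_th is the open-circuit tap voltage: 27.3 × 56.0/(235 + 56.0) = 5.25 V.
With the supply zeroed, R_top and R_bot appear in parallel from the tap: R_th = R_top‖R_bot = (235 × 56.0)/291.0 = 45.2 kΩ.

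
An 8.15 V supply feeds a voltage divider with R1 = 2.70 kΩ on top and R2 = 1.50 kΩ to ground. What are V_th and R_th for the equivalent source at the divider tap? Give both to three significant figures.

V_th = 2.91 V, R_th = 964 Ω

V_th is the open-circuit tap voltage: 8.15 × 1.50/(2.70 + 1.50) = 2.91 V.
With the supply zeroed, R1 and R2 appear in parallel from the tap: R_th = R1‖R2 = (2.70 × 1.50)/4.200 = 964 Ω.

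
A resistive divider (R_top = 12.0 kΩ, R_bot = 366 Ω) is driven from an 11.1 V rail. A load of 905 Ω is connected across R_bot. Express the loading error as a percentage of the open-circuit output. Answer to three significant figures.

28.2 %

Unloaded V = 11.1 × 366/12370 = 0.3285 V.
Loaded: R_bot‖R_L = 260.6 Ω, giving V = 11.1 × 260.6/12260 = 0.2359 V.
Drop = (0.3285 − 0.2359) / 0.3285 = 28.2 %.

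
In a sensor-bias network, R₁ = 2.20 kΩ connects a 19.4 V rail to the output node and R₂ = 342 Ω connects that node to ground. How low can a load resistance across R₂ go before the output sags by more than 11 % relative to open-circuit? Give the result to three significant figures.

Output resistance R_th = R₁‖R₂ = (2200 × 342)/2542 = 296.0 Ω.
The fractional drop is R_th/(R_th + R_L); requiring this ≤ 0.110 gives R_L ≥ R_th(1/0.110 − 1) = 296.0 × 8.091 = 2.39 kΩ.

R_L(min) ≈ 2.39 kΩ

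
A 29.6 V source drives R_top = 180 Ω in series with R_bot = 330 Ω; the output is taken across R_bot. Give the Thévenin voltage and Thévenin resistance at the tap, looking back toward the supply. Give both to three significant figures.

V_th is the open-circuit tap voltage: 29.6 × 330/(180 + 330) = 19.2 V.
With the supply zeroed, R_top and R_bot appear in parallel from the tap: R_th = R_top‖R_bot = (180 × 330)/510.0 = 116 Ω.

V_th = 19.2 V, R_th = 116 Ω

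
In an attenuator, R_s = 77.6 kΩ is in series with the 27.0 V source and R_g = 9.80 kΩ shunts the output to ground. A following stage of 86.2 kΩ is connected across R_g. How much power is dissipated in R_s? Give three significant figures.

Total resistance from the source is R_s + (R_g‖R_L) = 86.40 kΩ, so I = 27.0/86.40 kΩ = 0.3125 mA.
P = I²·R_s = (0.3125 mA)² × 77.6 kΩ = 7.58 mW.

P ≈ 7.58 mW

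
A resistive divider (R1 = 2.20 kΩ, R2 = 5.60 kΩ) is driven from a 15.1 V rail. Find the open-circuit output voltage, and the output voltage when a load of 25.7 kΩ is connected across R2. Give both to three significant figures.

Unloaded: 10.8 V; loaded: 10.2 V

Open-circuit: V = 15.1 × 5.60/(2.20 + 5.60) = 10.8 V.
With the load, R2 becomes R2‖R_L = 4.598 kΩ, so V = 15.1 × 4.598/6.798 = 10.2 V.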